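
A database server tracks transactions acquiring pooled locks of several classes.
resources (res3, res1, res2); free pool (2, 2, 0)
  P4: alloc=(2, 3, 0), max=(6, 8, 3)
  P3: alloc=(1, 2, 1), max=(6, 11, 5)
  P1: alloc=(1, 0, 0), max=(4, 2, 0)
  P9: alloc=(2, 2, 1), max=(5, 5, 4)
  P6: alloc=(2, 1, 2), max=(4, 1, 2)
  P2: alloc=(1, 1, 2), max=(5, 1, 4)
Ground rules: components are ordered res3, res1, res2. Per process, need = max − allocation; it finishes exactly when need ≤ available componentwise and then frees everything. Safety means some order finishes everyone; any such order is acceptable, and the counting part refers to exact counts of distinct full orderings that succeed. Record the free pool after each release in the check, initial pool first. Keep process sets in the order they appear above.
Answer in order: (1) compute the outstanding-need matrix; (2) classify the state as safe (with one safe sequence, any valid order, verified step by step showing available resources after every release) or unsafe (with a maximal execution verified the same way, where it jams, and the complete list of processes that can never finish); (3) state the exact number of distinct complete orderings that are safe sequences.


(1) Outstanding need per process (order res3, res1, res2):
  P4: (4, 5, 3)
  P3: (5, 9, 4)
  P1: (3, 2, 0)
  P9: (3, 3, 3)
  P6: (2, 0, 0)
  P2: (4, 0, 2)
(2) The state is SAFE; one workable sequence: P6, P2, P9, P4, P1, P3.
Key observation: the order's first zero-slack moment is P6 ((2, 0, 0) needed, (2, 2, 0) free — a requested resource with nothing to spare).
Check, step by step:
  pool = (2, 2, 0)
  run P6 (needs (2, 0, 0), free (2, 2, 0)); after release of (2, 1, 2) the pool is (4, 3, 2)
  run P2 (needs (4, 0, 2), free (4, 3, 2)); after release of (1, 1, 2) the pool is (5, 4, 4)
  run P9 (needs (3, 3, 3), free (5, 4, 4)); after release of (2, 2, 1) the pool is (7, 6, 5)
  run P4 (needs (4, 5, 3), free (7, 6, 5)); after release of (2, 3, 0) the pool is (9, 9, 5)
  run P1 (needs (3, 2, 0), free (9, 9, 5)); after release of (1, 0, 0) the pool is (10, 9, 5)
  run P3 (needs (5, 9, 4), free (10, 9, 5)); after release of (1, 2, 1) the pool is (11, 11, 6)
(3) The exact count: 5 of the possible complete orderings are safe sequences.


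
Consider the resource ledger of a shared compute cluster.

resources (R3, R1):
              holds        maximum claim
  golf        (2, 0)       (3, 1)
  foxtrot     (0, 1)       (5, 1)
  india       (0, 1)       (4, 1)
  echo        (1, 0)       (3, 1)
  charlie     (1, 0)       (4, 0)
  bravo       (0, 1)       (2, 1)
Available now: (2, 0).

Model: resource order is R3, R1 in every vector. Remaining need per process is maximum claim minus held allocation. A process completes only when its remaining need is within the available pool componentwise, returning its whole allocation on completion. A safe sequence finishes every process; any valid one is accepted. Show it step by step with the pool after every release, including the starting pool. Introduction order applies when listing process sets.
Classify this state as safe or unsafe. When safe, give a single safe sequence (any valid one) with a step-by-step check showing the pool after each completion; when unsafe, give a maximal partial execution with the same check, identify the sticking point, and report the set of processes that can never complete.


The state is SAFE; one workable sequence: bravo, golf, charlie, echo, india, foxtrot.
Key observation: at bravo the run first touches a limit — (2, 0) against (2, 0), exact on a resource it actually requests.
Verifying each step:
  pool = (2, 0)
  run bravo (needs (2, 0), free (2, 0)); after release of (0, 1) the pool is (2, 1)
  run golf (needs (1, 1), free (2, 1)); after release of (2, 0) the pool is (4, 1)
  run charlie (needs (3, 0), free (4, 1)); after release of (1, 0) the pool is (5, 1)
  run echo (needs (2, 1), free (5, 1)); after release of (1, 0) the pool is (6, 1)
  run india (needs (4, 0), free (6, 1)); after release of (0, 1) the pool is (6, 2)
  run foxtrot (needs (5, 0), free (6, 2)); after release of (0, 1) the pool is (6, 3)


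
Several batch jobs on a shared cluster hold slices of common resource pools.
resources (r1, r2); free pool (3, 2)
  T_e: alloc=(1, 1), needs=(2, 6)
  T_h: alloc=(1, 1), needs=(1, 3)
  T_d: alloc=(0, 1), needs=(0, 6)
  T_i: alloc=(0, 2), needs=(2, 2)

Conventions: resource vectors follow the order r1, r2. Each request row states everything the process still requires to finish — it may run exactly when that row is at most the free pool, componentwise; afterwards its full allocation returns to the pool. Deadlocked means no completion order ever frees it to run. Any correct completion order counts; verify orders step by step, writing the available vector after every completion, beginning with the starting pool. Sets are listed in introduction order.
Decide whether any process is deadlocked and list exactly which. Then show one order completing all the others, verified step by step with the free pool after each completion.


The deadlocked set is T_e and T_d.
Key observation: the pool after T_i, T_h is (4, 5); every surviving request exceeds it in r2, so progress ends there.
The rest can finish in the order T_i, T_h. Step-by-step check:
  pool = (3, 2)
  T_i needs (2, 2) <= (3, 2) -> finishes; pool += (0, 2) = (3, 4)
  T_h needs (1, 3) <= (3, 4) -> finishes; pool += (1, 1) = (4, 5)
The stuck group stays short no matter what:
  T_e still needs (2, 6) but only (4, 5) is free — short on r2
  T_d still needs (0, 6) but only (4, 5) is free — short on r2


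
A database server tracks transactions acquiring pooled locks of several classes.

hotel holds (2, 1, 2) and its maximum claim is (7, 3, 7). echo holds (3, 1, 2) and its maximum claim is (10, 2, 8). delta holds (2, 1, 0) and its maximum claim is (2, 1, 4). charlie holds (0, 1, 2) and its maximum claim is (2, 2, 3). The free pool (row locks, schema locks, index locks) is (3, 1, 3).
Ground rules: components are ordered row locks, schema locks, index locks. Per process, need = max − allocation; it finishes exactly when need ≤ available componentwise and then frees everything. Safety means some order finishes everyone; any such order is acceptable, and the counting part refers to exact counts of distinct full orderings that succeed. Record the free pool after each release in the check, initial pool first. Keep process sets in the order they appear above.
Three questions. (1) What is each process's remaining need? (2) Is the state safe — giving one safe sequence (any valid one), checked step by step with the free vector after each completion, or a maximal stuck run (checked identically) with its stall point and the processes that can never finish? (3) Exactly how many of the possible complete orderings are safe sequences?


(1) Remaining need (order row locks, schema locks, index locks):
  hotel: (5, 2, 5)
  echo: (7, 1, 6)
  delta: (0, 0, 4)
  charlie: (2, 1, 1)
(2) SAFE, for example via the order charlie, delta, hotel, echo.
Key observation: at charlie the run first touches a limit — (2, 1, 1) against (3, 1, 3), exact on a resource it actually requests.
Step-by-step check:
  pool = (3, 1, 3)
  charlie needs (2, 1, 1) <= (3, 1, 3) -> finishes; pool += (0, 1, 2) = (3, 2, 5)
  delta needs (0, 0, 4) <= (3, 2, 5) -> finishes; pool += (2, 1, 0) = (5, 3, 5)
  hotel needs (5, 2, 5) <= (5, 3, 5) -> finishes; pool += (2, 1, 2) = (7, 4, 7)
  echo needs (7, 1, 6) <= (7, 4, 7) -> finishes; pool += (3, 1, 2) = (10, 5, 9)
(3) Exactly 1 of the possible complete orderings is a safe sequence.


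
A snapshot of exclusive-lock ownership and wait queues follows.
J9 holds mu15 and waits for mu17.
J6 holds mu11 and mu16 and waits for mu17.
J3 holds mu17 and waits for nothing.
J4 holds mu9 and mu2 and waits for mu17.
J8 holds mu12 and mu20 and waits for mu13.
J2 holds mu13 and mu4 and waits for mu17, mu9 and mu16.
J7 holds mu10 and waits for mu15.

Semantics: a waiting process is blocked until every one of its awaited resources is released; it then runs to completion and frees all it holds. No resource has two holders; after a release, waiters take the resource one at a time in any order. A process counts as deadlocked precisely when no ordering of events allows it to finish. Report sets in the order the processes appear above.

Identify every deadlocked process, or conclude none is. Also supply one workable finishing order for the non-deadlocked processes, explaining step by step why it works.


Nothing here is deadlocked.
Key observation: the wait graph is acyclic; completion cascades from the unblocked processes through everyone else.
The rest can finish in the order J3, J4, J9, J6, J7, J2, J8.
Check, step by step:
  J3: no waits; runs immediately, freeing mu17
  run J4 (all its waits — mu17 — are resolved); releases mu9 and mu2
  run J9 (all its waits — mu17 — are resolved); releases mu15
  run J6 (all its waits — mu17 — are resolved); releases mu11 and mu16
  run J7 (all its waits — mu15 — are resolved); releases mu10
  run J2 (all its waits — mu17, mu9 and mu16 — are resolved); releases mu13 and mu4
  run J8 (all its waits — mu13 — are resolved); releases mu12 and mu20


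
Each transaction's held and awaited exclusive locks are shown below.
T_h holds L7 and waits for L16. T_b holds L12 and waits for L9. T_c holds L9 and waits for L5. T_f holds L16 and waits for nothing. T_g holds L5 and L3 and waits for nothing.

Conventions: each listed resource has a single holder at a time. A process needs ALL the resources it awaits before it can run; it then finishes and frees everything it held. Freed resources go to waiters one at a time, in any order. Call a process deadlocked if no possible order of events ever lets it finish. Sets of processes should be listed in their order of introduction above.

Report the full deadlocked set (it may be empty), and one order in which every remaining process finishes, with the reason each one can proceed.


No process is deadlocked.
Key observation: there is no circular wait here — follow any chain and it reaches a process that is free to run now.
The rest can finish in the order T_f, T_h, T_g, T_c, T_b.
Walking it through:
  run T_f (it waits on nothing); releases L16
  T_h: everything it awaited (L16) is free; runs, freeing L7
  run T_g (it waits on nothing); releases L5 and L3
  T_c: everything it awaited (L5) is free; runs, freeing L9
  T_b: everything it awaited (L9) is free; runs, freeing L12


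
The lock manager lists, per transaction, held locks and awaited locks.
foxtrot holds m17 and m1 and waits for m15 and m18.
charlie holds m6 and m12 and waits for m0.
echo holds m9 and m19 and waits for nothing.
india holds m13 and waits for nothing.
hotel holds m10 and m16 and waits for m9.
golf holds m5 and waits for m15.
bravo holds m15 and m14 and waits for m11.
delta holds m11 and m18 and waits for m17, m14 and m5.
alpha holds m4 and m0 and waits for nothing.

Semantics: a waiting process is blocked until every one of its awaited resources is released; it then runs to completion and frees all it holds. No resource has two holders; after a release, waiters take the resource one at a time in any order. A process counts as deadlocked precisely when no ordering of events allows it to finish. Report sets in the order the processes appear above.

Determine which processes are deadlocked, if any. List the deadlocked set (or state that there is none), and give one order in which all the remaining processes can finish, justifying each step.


The deadlocked set is foxtrot, golf, bravo and delta.
Key observation: the cycle foxtrot -> bravo -> delta -> foxtrot can never break — each member waits on the next; golf is caught in further circular waits.
The rest can finish in the order echo, india, hotel, alpha, charlie.
Step-by-step check:
  echo waits on nothing -> runs at once and releases m9 and m19
  india waits on nothing -> runs at once and releases m13
  run hotel (all its waits — m9 — are resolved); releases m10 and m16
  alpha waits on nothing -> runs at once and releases m4 and m0
  run charlie (all its waits — m0 — are resolved); releases m6 and m12


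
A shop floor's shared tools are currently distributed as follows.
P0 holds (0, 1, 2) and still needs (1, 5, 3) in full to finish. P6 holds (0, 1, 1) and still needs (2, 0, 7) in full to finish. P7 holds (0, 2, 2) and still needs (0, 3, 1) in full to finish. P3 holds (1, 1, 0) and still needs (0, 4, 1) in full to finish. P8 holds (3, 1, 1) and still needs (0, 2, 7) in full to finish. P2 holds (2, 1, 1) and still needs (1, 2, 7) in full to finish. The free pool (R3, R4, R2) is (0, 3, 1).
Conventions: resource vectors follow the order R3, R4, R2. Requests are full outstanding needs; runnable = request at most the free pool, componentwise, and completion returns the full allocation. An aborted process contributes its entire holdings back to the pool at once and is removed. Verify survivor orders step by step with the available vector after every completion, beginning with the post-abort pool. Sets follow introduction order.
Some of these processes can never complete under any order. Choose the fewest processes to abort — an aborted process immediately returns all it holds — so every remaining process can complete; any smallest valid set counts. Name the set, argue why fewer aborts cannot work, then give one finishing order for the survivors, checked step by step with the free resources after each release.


The answer: abort P6 and P2.
Key observation: the returned (2, 2, 2) from P6 and P2 is what brings P8 — unrunnable before, under any order — into play at step 4.
No one abort is enough; case by case: P0 alone leaves P6 blocked (short on R3 and R2); P6 alone leaves P8 blocked (short on R2); P7 alone leaves P6 blocked (short on R3 and R2); P3 alone leaves P6 blocked (short on R3 and R2); P8 alone leaves P6 blocked (short on R2); P2 alone leaves P6 blocked (short on R2).
Survivors finish in the order: P0, P3, P7, P8. Step-by-step check (pool after the aborts first):
  pool = (2, 5, 3)
  run P0 (needs (1, 5, 3), free (2, 5, 3)); after release of (0, 1, 2) the pool is (2, 6, 5)
  run P3 (needs (0, 4, 1), free (2, 6, 5)); after release of (1, 1, 0) the pool is (3, 7, 5)
  run P7 (needs (0, 3, 1), free (3, 7, 5)); after release of (0, 2, 2) the pool is (3, 9, 7)
  run P8 (needs (0, 2, 7), free (3, 9, 7)); after release of (3, 1, 1) the pool is (6, 10, 8)


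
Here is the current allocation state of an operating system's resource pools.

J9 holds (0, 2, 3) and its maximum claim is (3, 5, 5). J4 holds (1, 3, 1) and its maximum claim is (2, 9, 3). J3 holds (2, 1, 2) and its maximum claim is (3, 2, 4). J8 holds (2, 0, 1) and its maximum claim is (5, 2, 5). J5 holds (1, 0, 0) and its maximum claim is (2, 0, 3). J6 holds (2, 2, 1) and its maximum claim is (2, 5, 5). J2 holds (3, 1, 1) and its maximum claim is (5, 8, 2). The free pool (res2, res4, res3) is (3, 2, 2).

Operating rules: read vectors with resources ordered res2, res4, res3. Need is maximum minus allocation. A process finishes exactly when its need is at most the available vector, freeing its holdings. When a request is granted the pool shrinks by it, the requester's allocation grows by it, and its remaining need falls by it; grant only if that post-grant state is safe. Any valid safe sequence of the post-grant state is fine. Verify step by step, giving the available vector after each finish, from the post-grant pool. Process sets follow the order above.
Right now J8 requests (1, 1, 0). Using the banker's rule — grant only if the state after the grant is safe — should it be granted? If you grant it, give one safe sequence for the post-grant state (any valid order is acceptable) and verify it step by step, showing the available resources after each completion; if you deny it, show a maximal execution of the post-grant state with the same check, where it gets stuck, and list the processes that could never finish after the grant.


GRANT — the state after the grant stays safe, e.g. via J3, J8, J6, J5, J9, J4, J2.
Key observation: after the grant the pool drops to (2, 1, 2), which still lets J3 finish first and unwind the rest.
Step-by-step check of the post-grant state:
  pool = (2, 1, 2)
  run J3 (needs (1, 1, 2), free (2, 1, 2)); after release of (2, 1, 2) the pool is (4, 2, 4)
  run J8 (needs (2, 1, 4), free (4, 2, 4)); after release of (3, 1, 1) the pool is (7, 3, 5)
  run J6 (needs (0, 3, 4), free (7, 3, 5)); after release of (2, 2, 1) the pool is (9, 5, 6)
  run J5 (needs (1, 0, 3), free (9, 5, 6)); after release of (1, 0, 0) the pool is (10, 5, 6)
  run J9 (needs (3, 3, 2), free (10, 5, 6)); after release of (0, 2, 3) the pool is (10, 7, 9)
  run J4 (needs (1, 6, 2), free (10, 7, 9)); after release of (1, 3, 1) the pool is (11, 10, 10)
  run J2 (needs (2, 7, 1), free (11, 10, 10)); after release of (3, 1, 1) the pool is (14, 11, 11)


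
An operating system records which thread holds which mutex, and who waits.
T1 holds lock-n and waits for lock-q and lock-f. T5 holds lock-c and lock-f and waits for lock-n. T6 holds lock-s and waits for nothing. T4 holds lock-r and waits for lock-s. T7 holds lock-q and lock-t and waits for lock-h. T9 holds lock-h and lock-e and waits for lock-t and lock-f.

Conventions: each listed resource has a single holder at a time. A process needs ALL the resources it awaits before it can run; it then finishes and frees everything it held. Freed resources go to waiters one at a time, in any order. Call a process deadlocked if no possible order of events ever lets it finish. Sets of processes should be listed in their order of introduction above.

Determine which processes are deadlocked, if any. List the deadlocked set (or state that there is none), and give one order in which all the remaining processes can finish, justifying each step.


Deadlocked set: T1, T5, T7 and T9.
Key observation: the knot is the closed ring of waits T1 -> T5 -> T1; T7 and T9 are caught in further circular waits.
A valid finishing order for the others: T6, T4.
Walking it through:
  T6 waits on nothing -> runs at once and releases lock-s
  run T4 (all its waits — lock-s — are resolved); releases lock-r


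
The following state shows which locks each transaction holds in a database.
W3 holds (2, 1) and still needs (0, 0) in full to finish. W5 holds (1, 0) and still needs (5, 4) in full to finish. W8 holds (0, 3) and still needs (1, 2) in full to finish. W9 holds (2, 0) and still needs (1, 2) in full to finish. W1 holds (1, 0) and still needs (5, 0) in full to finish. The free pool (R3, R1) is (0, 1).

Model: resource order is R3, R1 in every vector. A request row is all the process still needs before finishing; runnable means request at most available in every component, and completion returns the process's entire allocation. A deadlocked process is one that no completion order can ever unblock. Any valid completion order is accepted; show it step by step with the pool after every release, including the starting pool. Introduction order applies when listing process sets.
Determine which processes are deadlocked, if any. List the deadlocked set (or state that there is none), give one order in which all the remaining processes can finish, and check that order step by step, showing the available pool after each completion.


Deadlocked set: W5 and W1.
Key observation: the pool after W3, W8, W9 is (4, 5); every surviving request exceeds it in R3, so progress ends there.
A valid finishing order for the others: W3, W8, W9. Check, step by step:
  pool = (0, 1)
  W3: need (0, 0) fits (0, 1); releases (2, 1), pool now (2, 2)
  W8: need (1, 2) fits (2, 2); releases (0, 3), pool now (2, 5)
  W9: need (1, 2) fits (2, 5); releases (2, 0), pool now (4, 5)
None of the blocked processes ever fits:
  blocked: W5 wants (5, 4), pool (4, 5) — not enough R3
  blocked: W1 wants (5, 0), pool (4, 5) — not enough R3


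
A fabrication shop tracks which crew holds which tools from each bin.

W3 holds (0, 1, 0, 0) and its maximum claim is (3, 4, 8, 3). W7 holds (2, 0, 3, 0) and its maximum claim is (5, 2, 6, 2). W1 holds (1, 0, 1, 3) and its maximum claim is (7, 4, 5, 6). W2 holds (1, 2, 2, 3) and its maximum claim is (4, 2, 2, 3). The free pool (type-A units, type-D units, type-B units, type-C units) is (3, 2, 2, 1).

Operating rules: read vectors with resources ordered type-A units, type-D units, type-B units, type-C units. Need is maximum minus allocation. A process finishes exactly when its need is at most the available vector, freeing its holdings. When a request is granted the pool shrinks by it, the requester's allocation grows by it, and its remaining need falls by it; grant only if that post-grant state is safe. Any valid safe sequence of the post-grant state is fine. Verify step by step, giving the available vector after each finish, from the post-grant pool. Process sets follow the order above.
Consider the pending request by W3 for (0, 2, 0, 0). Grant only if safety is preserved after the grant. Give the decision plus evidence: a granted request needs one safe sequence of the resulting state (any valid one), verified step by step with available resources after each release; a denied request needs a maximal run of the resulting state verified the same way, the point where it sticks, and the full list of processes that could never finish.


DENY — the pretend-granted state is unsafe.
Key observation: after W2, W7 the pool peaks at (6, 2, 7, 4), and each blocked process is short somewhere: W3 on type-B units; W1 on type-D units.
On the post-grant state, W2, W7 is a maximal run — nothing extends it. Walking it through:
  pool = (3, 0, 2, 1)
  W2: need (3, 0, 0, 0) fits (3, 0, 2, 1); releases (1, 2, 2, 3), pool now (4, 2, 4, 4)
  W7: need (3, 2, 3, 2) fits (4, 2, 4, 4); releases (2, 0, 3, 0), pool now (6, 2, 7, 4)
  blocked: W3 wants (3, 1, 8, 3), pool (6, 2, 7, 4) — not enough type-B units
  blocked: W1 wants (6, 4, 4, 3), pool (6, 2, 7, 4) — not enough type-D units
Had the request been granted, W3 and W1 could never finish.


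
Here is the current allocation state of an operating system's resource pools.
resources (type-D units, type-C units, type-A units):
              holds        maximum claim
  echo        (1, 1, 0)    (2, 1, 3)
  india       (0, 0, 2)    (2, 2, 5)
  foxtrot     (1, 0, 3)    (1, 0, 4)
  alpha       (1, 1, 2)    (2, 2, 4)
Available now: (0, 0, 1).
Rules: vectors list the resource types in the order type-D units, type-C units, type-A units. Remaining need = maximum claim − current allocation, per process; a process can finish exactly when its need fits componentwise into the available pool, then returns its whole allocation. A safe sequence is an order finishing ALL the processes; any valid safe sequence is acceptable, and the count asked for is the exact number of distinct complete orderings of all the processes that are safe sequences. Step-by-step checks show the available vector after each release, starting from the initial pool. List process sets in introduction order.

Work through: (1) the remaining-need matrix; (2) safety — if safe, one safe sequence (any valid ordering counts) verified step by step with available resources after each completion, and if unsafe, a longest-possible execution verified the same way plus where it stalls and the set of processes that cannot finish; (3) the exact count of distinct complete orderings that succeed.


(1) Outstanding need per process (order type-D units, type-C units, type-A units):
  echo: (1, 0, 3)
  india: (2, 2, 3)
  foxtrot: (0, 0, 1)
  alpha: (1, 1, 2)
(2) SAFE, for example via the order foxtrot, echo, alpha, india.
Key observation: the first exact fit in this order is foxtrot — it needs (0, 0, 1) with (0, 0, 1) free, meeting a requested resource to the last unit.
Check, step by step:
  pool = (0, 0, 1)
  foxtrot needs (0, 0, 1) <= (0, 0, 1) -> finishes; pool += (1, 0, 3) = (1, 0, 4)
  echo needs (1, 0, 3) <= (1, 0, 4) -> finishes; pool += (1, 1, 0) = (2, 1, 4)
  alpha needs (1, 1, 2) <= (2, 1, 4) -> finishes; pool += (1, 1, 2) = (3, 2, 6)
  india needs (2, 2, 3) <= (3, 2, 6) -> finishes; pool += (0, 0, 2) = (3, 2, 8)
(3) Exactly 1 of the possible complete orderings is a safe sequence.


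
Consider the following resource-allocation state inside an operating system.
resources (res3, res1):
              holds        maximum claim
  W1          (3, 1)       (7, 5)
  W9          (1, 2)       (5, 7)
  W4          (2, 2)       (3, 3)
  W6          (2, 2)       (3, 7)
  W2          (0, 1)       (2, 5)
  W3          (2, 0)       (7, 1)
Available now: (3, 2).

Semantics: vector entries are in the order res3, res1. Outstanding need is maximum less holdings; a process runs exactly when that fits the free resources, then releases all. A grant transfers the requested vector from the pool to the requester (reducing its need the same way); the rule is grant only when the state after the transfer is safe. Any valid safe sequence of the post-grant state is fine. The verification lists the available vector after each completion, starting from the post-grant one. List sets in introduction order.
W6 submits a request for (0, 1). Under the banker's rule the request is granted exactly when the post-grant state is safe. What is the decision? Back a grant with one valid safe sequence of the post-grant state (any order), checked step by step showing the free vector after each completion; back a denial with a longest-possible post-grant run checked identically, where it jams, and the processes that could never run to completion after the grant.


DENY: after the grant no complete ordering would exist.
Key observation: res1 is the bottleneck — with W4, W3 done the pool holds (7, 3), short of every remaining need.
After a pretend grant, a maximal execution: W4, W3 — then nothing else fits. Step-by-step check:
  pool = (3, 1)
  W4 needs (1, 1) <= (3, 1) -> finishes; pool += (2, 2) = (5, 3)
  W3 needs (5, 1) <= (5, 3) -> finishes; pool += (2, 0) = (7, 3)
  W1 cannot run: need (4, 4) vs free (7, 3) (insufficient res1)
  W9 cannot run: need (4, 5) vs free (7, 3) (insufficient res1)
  W6 cannot run: need (1, 4) vs free (7, 3) (insufficient res1)
  W2 cannot run: need (2, 4) vs free (7, 3) (insufficient res1)
Had the request been granted, W1, W9, W6 and W2 could never finish.


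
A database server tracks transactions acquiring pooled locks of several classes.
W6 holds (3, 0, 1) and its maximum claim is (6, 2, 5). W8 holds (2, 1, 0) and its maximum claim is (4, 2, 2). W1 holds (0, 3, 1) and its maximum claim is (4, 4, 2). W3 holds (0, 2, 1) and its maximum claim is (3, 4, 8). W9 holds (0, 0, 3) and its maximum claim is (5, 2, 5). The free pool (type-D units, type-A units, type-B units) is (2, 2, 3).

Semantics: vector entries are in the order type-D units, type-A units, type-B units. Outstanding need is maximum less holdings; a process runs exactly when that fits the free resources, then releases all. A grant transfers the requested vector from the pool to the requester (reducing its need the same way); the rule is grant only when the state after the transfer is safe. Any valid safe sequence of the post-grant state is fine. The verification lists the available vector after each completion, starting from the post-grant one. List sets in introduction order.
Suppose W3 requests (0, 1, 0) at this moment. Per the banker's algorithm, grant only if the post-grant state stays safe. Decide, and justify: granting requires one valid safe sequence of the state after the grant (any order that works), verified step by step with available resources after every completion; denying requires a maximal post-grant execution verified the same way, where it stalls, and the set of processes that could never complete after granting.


GRANT — the state after the grant stays safe, e.g. via W8, W1, W6, W9, W3.
Key observation: (2, 1, 3) free after granting still covers W8 first, and each release covers the next.
Step-by-step check of the post-grant state:
  pool = (2, 1, 3)
  W8 needs (2, 1, 2) <= (2, 1, 3) -> finishes; pool += (2, 1, 0) = (4, 2, 3)
  W1 needs (4, 1, 1) <= (4, 2, 3) -> finishes; pool += (0, 3, 1) = (4, 5, 4)
  W6 needs (3, 2, 4) <= (4, 5, 4) -> finishes; pool += (3, 0, 1) = (7, 5, 5)
  W9 needs (5, 2, 2) <= (7, 5, 5) -> finishes; pool += (0, 0, 3) = (7, 5, 8)
  W3 needs (3, 1, 7) <= (7, 5, 8) -> finishes; pool += (0, 3, 1) = (7, 8, 9)


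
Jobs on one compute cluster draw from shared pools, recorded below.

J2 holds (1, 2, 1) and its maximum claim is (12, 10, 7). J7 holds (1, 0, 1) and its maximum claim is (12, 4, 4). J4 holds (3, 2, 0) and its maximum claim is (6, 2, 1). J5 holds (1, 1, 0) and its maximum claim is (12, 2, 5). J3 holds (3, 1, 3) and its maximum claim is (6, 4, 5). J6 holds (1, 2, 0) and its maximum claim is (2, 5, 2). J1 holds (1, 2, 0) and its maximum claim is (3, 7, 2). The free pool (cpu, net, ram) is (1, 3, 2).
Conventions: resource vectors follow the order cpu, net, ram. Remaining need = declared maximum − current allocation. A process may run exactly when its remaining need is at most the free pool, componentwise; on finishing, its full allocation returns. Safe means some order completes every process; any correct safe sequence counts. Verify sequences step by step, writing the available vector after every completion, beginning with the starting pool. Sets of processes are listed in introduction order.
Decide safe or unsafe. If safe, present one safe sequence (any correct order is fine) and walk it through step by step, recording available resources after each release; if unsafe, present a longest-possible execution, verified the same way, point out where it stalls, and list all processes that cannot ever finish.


The state is UNSAFE.
Key observation: cpu is the bottleneck — with J6, J1, J4, J3 done the pool holds (9, 10, 5), short of every remaining need.
The run J6, J1, J4, J3 cannot be extended any further. Walking it through:
  pool = (1, 3, 2)
  J6 needs (1, 3, 2) <= (1, 3, 2) -> finishes; pool += (1, 2, 0) = (2, 5, 2)
  J1 needs (2, 5, 2) <= (2, 5, 2) -> finishes; pool += (1, 2, 0) = (3, 7, 2)
  J4 needs (3, 0, 1) <= (3, 7, 2) -> finishes; pool += (3, 2, 0) = (6, 9, 2)
  J3 needs (3, 3, 2) <= (6, 9, 2) -> finishes; pool += (3, 1, 3) = (9, 10, 5)
  J2 cannot run: need (11, 8, 6) vs free (9, 10, 5) (insufficient cpu and ram)
  J7 cannot run: need (11, 4, 3) vs free (9, 10, 5) (insufficient cpu)
  J5 cannot run: need (11, 1, 5) vs free (9, 10, 5) (insufficient cpu)
Processes that can never finish: J2, J7 and J5.


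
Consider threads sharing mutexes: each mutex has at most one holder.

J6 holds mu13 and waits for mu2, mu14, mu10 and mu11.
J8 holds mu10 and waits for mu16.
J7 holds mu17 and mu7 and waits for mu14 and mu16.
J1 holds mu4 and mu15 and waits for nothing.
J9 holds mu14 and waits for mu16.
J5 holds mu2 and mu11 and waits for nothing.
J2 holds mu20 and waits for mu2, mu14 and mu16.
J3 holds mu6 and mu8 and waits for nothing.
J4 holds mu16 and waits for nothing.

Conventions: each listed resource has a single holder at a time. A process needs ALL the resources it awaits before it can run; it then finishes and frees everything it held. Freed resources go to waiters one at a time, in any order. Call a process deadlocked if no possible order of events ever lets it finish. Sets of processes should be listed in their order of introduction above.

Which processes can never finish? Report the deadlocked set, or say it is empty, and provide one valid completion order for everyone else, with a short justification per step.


The deadlocked set is empty.
Key observation: no waiting chain loops back on itself — every chain ends at a process that waits on nothing, so everyone eventually runs.
One completion order for the rest: J4, J3, J8, J5, J9, J6, J7, J1, J2.
Verifying each step:
  J4: no waits; runs immediately, freeing mu16
  J3: no waits; runs immediately, freeing mu6 and mu8
  J8: everything it awaited (mu16) is free; runs, freeing mu10
  J5: no waits; runs immediately, freeing mu2 and mu11
  J9: everything it awaited (mu16) is free; runs, freeing mu14
  J6: everything it awaited (mu2, mu14, mu10 and mu11) is free; runs, freeing mu13
  J7: everything it awaited (mu14 and mu16) is free; runs, freeing mu17 and mu7
  J1: no waits; runs immediately, freeing mu4 and mu15
  J2: everything it awaited (mu2, mu14 and mu16) is free; runs, freeing mu20


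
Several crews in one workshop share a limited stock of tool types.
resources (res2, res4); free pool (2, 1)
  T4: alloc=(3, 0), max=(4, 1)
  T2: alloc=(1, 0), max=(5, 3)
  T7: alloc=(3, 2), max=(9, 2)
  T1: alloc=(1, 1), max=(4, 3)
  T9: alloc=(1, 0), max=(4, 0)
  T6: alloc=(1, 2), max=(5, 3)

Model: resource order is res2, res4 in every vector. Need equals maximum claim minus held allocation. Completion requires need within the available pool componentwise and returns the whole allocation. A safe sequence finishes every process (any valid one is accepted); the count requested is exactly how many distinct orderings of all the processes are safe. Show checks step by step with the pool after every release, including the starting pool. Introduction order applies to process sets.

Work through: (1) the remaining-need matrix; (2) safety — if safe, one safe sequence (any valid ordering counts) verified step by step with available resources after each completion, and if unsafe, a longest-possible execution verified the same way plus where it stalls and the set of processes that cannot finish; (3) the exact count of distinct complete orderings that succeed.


(1) Outstanding need per process (order res2, res4):
  T4: (1, 1)
  T2: (4, 3)
  T7: (6, 0)
  T1: (3, 2)
  T9: (3, 0)
  T6: (4, 1)
(2) SAFE, for example via the order T4, T6, T1, T9, T2, T7.
Key observation: reading the order forward, T4 is the first process whose need (1, 1) meets the free pool (2, 1) exactly on a resource it requests.
Verifying each step:
  pool = (2, 1)
  run T4 (needs (1, 1), free (2, 1)); after release of (3, 0) the pool is (5, 1)
  run T6 (needs (4, 1), free (5, 1)); after release of (1, 2) the pool is (6, 3)
  run T1 (needs (3, 2), free (6, 3)); after release of (1, 1) the pool is (7, 4)
  run T9 (needs (3, 0), free (7, 4)); after release of (1, 0) the pool is (8, 4)
  run T2 (needs (4, 3), free (8, 4)); after release of (1, 0) the pool is (9, 4)
  run T7 (needs (6, 0), free (9, 4)); after release of (3, 2) the pool is (12, 6)
(3) Precisely 36 of the possible complete orderings are safe sequences.


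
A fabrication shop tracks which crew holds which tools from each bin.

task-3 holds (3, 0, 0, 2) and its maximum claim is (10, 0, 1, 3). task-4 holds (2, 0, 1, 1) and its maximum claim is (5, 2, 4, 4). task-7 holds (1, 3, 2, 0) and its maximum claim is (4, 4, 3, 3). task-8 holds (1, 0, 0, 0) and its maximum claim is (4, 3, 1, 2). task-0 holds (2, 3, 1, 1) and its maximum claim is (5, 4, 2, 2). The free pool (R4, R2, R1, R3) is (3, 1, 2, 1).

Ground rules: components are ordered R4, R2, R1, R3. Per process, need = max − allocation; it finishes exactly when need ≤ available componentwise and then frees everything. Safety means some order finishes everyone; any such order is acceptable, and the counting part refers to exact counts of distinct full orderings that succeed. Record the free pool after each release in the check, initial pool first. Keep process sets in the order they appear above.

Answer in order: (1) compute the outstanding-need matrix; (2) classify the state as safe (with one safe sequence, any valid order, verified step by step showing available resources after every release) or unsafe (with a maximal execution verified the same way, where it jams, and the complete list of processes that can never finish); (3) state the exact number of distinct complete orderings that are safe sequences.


(1) Outstanding need per process (order R4, R2, R1, R3):
  task-3: (7, 0, 1, 1)
  task-4: (3, 2, 3, 3)
  task-7: (3, 1, 1, 3)
  task-8: (3, 3, 1, 2)
  task-0: (3, 1, 1, 1)
(2) UNSAFE.
Key observation: after task-0, task-8 the pool peaks at (6, 4, 3, 2), and each blocked process is short somewhere: task-3 on R4; task-4 on R3; task-7 on R3.
Going as far as possible: task-0, task-8; after that, nothing fits. Verifying each step:
  pool = (3, 1, 2, 1)
  task-0 needs (3, 1, 1, 1) <= (3, 1, 2, 1) -> finishes; pool += (2, 3, 1, 1) = (5, 4, 3, 2)
  task-8 needs (3, 3, 1, 2) <= (5, 4, 3, 2) -> finishes; pool += (1, 0, 0, 0) = (6, 4, 3, 2)
  blocked: task-3 wants (7, 0, 1, 1), pool (6, 4, 3, 2) — not enough R4
  blocked: task-4 wants (3, 2, 3, 3), pool (6, 4, 3, 2) — not enough R3
  blocked: task-7 wants (3, 1, 1, 3), pool (6, 4, 3, 2) — not enough R3
Permanently blocked: task-3, task-4 and task-7.
(3) The exact count: 0 of the possible complete orderings are safe sequences.


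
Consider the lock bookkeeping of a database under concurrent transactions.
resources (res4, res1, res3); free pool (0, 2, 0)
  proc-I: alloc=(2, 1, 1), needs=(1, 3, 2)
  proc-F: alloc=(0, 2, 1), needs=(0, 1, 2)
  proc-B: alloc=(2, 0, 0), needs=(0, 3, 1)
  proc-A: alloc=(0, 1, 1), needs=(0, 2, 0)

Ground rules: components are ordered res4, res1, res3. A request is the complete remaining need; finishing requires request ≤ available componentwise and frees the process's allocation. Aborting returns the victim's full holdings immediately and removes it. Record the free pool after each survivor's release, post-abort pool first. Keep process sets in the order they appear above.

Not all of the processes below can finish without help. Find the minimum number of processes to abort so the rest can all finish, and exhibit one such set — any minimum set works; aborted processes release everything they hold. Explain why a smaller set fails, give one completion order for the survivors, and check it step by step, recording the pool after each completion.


Abort proc-F.
Key observation: the returned (0, 2, 1) from proc-F is what brings proc-I — unrunnable before, under any order — into play at step 3.
No smaller set exists: with zero aborts the deadlock remains.
Survivors finish in the order: proc-B, proc-A, proc-I. Verifying each step (pool after the aborts first):
  pool = (0, 4, 1)
  run proc-B (needs (0, 3, 1), free (0, 4, 1)); after release of (2, 0, 0) the pool is (2, 4, 1)
  run proc-A (needs (0, 2, 0), free (2, 4, 1)); after release of (0, 1, 1) the pool is (2, 5, 2)
  run proc-I (needs (1, 3, 2), free (2, 5, 2)); after release of (2, 1, 1) the pool is (4, 6, 3)


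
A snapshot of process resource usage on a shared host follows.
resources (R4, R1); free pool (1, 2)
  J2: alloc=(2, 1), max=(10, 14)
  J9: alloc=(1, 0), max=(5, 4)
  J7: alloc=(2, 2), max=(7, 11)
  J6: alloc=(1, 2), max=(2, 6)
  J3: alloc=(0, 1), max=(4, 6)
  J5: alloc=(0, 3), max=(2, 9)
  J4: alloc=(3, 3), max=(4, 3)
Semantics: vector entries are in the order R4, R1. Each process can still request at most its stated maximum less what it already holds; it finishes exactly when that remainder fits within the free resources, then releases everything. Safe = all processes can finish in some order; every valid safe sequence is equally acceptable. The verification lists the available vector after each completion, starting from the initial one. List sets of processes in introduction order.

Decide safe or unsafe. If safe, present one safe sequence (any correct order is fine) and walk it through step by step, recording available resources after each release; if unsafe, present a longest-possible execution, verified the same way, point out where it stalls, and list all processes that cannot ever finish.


SAFE, for example via the order J4, J6, J5, J7, J3, J9, J2.
Key observation: the order's first zero-slack moment is J4 ((1, 0) needed, (1, 2) free — a requested resource with nothing to spare).
Walking it through:
  pool = (1, 2)
  J4 needs (1, 0) <= (1, 2) -> finishes; pool += (3, 3) = (4, 5)
  J6 needs (1, 4) <= (4, 5) -> finishes; pool += (1, 2) = (5, 7)
  J5 needs (2, 6) <= (5, 7) -> finishes; pool += (0, 3) = (5, 10)
  J7 needs (5, 9) <= (5, 10) -> finishes; pool += (2, 2) = (7, 12)
  J3 needs (4, 5) <= (7, 12) -> finishes; pool += (0, 1) = (7, 13)
  J9 needs (4, 4) <= (7, 13) -> finishes; pool += (1, 0) = (8, 13)
  J2 needs (8, 13) <= (8, 13) -> finishes; pool += (2, 1) = (10, 14)


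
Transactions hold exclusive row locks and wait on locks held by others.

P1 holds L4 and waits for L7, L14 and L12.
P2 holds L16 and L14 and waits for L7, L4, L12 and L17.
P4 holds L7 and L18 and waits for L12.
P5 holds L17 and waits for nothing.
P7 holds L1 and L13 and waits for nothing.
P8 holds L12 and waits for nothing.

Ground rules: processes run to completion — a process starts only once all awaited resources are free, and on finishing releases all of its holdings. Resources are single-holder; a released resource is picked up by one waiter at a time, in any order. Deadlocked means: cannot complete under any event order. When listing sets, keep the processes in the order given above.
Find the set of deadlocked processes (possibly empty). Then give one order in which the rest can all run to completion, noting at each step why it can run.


The deadlocked set is P1 and P2.
Key observation: P1 -> P2 -> P1 is a circular wait — nothing in it can go first; no other process is dragged down with it.
The rest can finish in the order P8, P5, P4, P7.
Check, step by step:
  P8 waits on nothing -> runs at once and releases L12
  P5 waits on nothing -> runs at once and releases L17
  run P4 (all its waits — L12 — are resolved); releases L7 and L18
  P7 waits on nothing -> runs at once and releases L1 and L13
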